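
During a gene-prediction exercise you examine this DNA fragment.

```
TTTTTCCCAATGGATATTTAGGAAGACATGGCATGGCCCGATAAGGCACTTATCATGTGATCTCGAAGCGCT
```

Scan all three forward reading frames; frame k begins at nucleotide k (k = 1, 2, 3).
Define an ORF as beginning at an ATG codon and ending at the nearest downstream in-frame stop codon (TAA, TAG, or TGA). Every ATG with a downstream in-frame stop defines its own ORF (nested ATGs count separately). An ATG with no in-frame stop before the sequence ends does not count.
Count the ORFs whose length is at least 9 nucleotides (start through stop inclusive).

3

Frame 1: TTT TTC CCA ATG GAT ATT TAG GAA GAC ATG GCA TGG CCC GAT AAG GCA CTT ATC ATG TGA TCT CGA AGC GCT — ATG at 10, stop TAG at 19 → 12 nt; ATG at 28, stop TGA at 58 → 33 nt; ATG at 55, stop TGA at 58 → 6 nt.
Frame 2: TTT TCC CAA TGG ATA TTT AGG AAG ACA TGG CAT GGC CCG ATA AGG CAC TTA TCA TGT GAT CTC GAA GCG — no ATG→stop ORF.
Frame 3: TTT CCC AAT GGA TAT TTA GGA AGA CAT GGC ATG GCC CGA TAA GGC ACT TAT CAT GTG ATC TCG AAG CGC — ATG at 33, stop TAA at 42 → 12 nt.
ORFs ≥ 9 nucleotides: frame 1 10–21 (12 nucleotides), frame 1 28–60 (33 nucleotides), frame 3 33–44 (12 nucleotides). Count = 3.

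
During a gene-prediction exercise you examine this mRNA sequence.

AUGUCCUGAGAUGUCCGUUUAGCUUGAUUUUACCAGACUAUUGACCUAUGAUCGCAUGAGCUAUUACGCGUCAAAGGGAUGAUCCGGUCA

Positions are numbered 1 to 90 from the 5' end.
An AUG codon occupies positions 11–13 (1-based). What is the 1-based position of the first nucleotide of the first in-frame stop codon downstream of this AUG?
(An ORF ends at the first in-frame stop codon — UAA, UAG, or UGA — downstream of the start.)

20

Codons from position 11: AUG (11–13), UCC (14–16), GUU (17–19), UAG (20–22).
UAG is a stop codon; it begins at position 20.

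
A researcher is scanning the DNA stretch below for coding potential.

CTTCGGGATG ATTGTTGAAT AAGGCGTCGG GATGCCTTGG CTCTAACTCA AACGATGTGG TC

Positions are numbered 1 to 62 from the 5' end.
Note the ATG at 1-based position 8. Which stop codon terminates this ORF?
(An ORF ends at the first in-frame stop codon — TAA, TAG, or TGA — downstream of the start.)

TAA

Codons from position 8: ATG (8–10), ATT (11–13), GTT (14–16), GAA (17–19), TAA (20–22).
The first in-frame stop codon is TAA.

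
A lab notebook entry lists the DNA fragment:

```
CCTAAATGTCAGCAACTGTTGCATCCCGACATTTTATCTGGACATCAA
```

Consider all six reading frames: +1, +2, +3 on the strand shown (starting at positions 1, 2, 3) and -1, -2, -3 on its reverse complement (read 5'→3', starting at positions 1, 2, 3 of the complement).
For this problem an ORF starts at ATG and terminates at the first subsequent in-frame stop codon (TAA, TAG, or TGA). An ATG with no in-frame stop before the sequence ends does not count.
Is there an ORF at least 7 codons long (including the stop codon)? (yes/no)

yes

Reverse complement (5'→3'): TTGATGTCCAGATAAAATGTCGGGATGCAACAGTTGCTGACATTTAGG
Frame +1: CCT AAA TGT CAG CAA CTG TTG CAT CCC GAC ATT TTA TCT GGA CAT CAA — no ATG→stop ORF.
Frame +2: CTA AAT GTC AGC AAC TGT TGC ATC CCG ACA TTT TAT CTG GAC ATC — no ATG→stop ORF.
Frame +3: TAA ATG TCA GCA ACT GTT GCA TCC CGA CAT TTT ATC TGG ACA TCA — no ATG→stop ORF.
Frame -1: TTG ATG TCC AGA TAA AAT GTC GGG ATG CAA CAG TTG CTG ACA TTT AGG — ATG at 4, stop TAA at 13 → 12 nt.
Frame -2: TGA TGT CCA GAT AAA ATG TCG GGA TGC AAC AGT TGC TGA CAT TTA — ATG at 17, stop TGA at 38 → 24 nt.
Frame -3: GAT GTC CAG ATA AAA TGT CGG GAT GCA ACA GTT GCT GAC ATT TAG — no ATG→stop ORF.
Frame -2 has an ORF of 8 codons (positions 17–40) ≥ 7, so yes.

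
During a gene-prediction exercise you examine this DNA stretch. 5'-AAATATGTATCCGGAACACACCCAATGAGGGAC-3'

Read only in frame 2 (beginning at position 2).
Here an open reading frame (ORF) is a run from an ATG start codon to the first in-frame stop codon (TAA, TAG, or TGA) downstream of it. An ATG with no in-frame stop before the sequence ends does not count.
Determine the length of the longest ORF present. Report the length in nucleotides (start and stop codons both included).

24

Frame 2: AAT ATG TAT CCG GAA CAC ACC CAA TGA GGG — ATG at 5, stop TGA at 26 → 24 nt.
Longest: frame 2, positions 5–28, 24 nt = 8 codons = 7 aa. → 24 nucleotides.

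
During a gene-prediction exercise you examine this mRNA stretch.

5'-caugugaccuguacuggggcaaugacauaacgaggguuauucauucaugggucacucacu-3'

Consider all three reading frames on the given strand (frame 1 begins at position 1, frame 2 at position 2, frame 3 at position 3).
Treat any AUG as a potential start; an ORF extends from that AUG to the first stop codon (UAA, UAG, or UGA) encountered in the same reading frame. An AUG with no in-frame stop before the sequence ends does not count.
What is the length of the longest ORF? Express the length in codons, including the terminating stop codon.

Frame 1: CAU GUG ACC UGU ACU GGG GCA AUG ACA UAA CGA GGG UUA UUC AUU CAU GGG UCA CUC ACU — AUG at 22, stop UAA at 28 → 9 nt.
Frame 2: AUG UGA CCU GUA CUG GGG CAA UGA CAU AAC GAG GGU UAU UCA UUC AUG GGU CAC UCA — AUG at 2, stop UGA at 5 → 6 nt.
Frame 3: UGU GAC CUG UAC UGG GGC AAU GAC AUA ACG AGG GUU AUU CAU UCA UGG GUC ACU CAC — no AUG→stop ORF.
Longest: frame 1, positions 22–30, 9 nt = 3 codons = 2 aa. → 3 codons.

3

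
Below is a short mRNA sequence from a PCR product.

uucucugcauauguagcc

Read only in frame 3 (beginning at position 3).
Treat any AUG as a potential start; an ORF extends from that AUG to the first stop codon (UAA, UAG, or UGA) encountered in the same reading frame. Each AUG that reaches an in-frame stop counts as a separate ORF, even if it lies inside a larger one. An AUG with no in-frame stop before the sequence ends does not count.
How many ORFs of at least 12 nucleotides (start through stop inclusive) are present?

0

Frame 3: CUC UGC AUA UGU AGC — no AUG→stop ORF.
No ORF reaches 12 nucleotides. Count = 0.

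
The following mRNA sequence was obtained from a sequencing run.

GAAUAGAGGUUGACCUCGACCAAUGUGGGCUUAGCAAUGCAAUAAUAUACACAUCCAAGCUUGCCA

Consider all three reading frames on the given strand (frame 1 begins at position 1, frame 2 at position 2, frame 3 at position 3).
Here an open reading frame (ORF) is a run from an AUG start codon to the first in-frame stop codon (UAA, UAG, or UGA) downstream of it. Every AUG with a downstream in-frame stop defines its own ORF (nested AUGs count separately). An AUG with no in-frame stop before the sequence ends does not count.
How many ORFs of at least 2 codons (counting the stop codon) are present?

2

Frame 1: GAA UAG AGG UUG ACC UCG ACC AAU GUG GGC UUA GCA AUG CAA UAA UAU ACA CAU CCA AGC UUG CCA — AUG at 37, stop UAA at 43 → 9 nt.
Frame 2: AAU AGA GGU UGA CCU CGA CCA AUG UGG GCU UAG CAA UGC AAU AAU AUA CAC AUC CAA GCU UGC — AUG at 23, stop UAG at 32 → 12 nt.
Frame 3: AUA GAG GUU GAC CUC GAC CAA UGU GGG CUU AGC AAU GCA AUA AUA UAC ACA UCC AAG CUU GCC — no AUG→stop ORF.
ORFs ≥ 2 codons: frame 1 37–45 (3 codons), frame 2 23–34 (4 codons). Count = 2.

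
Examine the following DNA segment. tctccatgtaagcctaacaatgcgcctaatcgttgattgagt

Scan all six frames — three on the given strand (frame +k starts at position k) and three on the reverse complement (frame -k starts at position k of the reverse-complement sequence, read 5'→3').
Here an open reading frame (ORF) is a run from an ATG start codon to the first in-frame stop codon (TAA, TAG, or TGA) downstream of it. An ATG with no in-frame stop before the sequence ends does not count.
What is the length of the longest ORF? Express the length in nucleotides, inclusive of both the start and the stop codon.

Reverse complement (5'→3'): ACTCAATCAACGATTAGGCGCATTGTTAGGCTTACATGGAGA
Frame +1: TCT CCA TGT AAG CCT AAC AAT GCG CCT AAT CGT TGA TTG AGT — no ATG→stop ORF.
Frame +2: CTC CAT GTA AGC CTA ACA ATG CGC CTA ATC GTT GAT TGA — ATG at 20, stop TGA at 38 → 21 nt.
Frame +3: TCC ATG TAA GCC TAA CAA TGC GCC TAA TCG TTG ATT GAG — ATG at 6, stop TAA at 9 → 6 nt.
Frame -1: ACT CAA TCA ACG ATT AGG CGC ATT GTT AGG CTT ACA TGG AGA — no ATG→stop ORF.
Frame -2: CTC AAT CAA CGA TTA GGC GCA TTG TTA GGC TTA CAT GGA — no ATG→stop ORF.
Frame -3: TCA ATC AAC GAT TAG GCG CAT TGT TAG GCT TAC ATG GAG — no ATG→stop ORF.
Longest: frame +2, positions 20–40, 21 nt = 7 codons = 6 aa. → 21 nucleotides.

21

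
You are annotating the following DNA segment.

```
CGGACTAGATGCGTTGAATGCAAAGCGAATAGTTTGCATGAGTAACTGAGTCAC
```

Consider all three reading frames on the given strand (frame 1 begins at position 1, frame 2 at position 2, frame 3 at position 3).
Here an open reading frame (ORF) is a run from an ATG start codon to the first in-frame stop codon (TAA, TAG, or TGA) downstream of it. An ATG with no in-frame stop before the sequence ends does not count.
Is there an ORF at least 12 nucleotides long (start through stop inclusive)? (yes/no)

yes

Frame 1: CGG ACT AGA TGC GTT GAA TGC AAA GCG AAT AGT TTG CAT GAG TAA CTG AGT CAC — no ATG→stop ORF.
Frame 2: GGA CTA GAT GCG TTG AAT GCA AAG CGA ATA GTT TGC ATG AGT AAC TGA GTC — ATG at 38, stop TGA at 47 → 12 nt.
Frame 3: GAC TAG ATG CGT TGA ATG CAA AGC GAA TAG TTT GCA TGA GTA ACT GAG TCA — ATG at 9, stop TGA at 15 → 9 nt; ATG at 18, stop TAG at 30 → 15 nt.
Frame 2 has an ORF of 12 nucleotides (positions 38–49) ≥ 12, so yes.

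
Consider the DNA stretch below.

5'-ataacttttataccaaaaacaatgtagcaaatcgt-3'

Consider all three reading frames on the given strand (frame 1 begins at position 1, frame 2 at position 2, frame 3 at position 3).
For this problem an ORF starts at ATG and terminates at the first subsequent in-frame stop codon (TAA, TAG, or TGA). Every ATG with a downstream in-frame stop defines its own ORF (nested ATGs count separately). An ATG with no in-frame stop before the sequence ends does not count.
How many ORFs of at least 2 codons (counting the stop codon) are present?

Frame 1: ATA ACT TTT ATA CCA AAA ACA ATG TAG CAA ATC — ATG at 22, stop TAG at 25 → 6 nt.
Frame 2: TAA CTT TTA TAC CAA AAA CAA TGT AGC AAA TCG — no ATG→stop ORF.
Frame 3: AAC TTT TAT ACC AAA AAC AAT GTA GCA AAT CGT — no ATG→stop ORF.
ORFs ≥ 2 codons: frame 1 22–27 (2 codons). Count = 1.

1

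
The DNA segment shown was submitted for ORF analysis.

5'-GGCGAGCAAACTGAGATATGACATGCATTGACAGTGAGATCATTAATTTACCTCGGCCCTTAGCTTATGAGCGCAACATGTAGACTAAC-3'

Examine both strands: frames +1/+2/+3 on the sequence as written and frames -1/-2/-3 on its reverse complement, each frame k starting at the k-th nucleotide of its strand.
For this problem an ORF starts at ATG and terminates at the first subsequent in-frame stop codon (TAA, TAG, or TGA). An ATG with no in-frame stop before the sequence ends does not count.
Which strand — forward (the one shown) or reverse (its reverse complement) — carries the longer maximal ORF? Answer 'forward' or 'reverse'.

forward

Reverse complement (5'→3'): GTTAGTCTACATGTTGCGCTCATAAGCTAAGGGCCGAGGTAAATTAATGATCTCACTGTCAATGCATGTCATATCTCAGTTTGCTCGCC
Frame +1: GGC GAG CAA ACT GAG ATA TGA CAT GCA TTG ACA GTG AGA TCA TTA ATT TAC CTC GGC CCT TAG CTT ATG AGC GCA ACA TGT AGA CTA — no ATG→stop ORF.
Frame +2: GCG AGC AAA CTG AGA TAT GAC ATG CAT TGA CAG TGA GAT CAT TAA TTT ACC TCG GCC CTT AGC TTA TGA GCG CAA CAT GTA GAC TAA — ATG at 23, stop TGA at 29 → 9 nt.
Frame +3: CGA GCA AAC TGA GAT ATG ACA TGC ATT GAC AGT GAG ATC ATT AAT TTA CCT CGG CCC TTA GCT TAT GAG CGC AAC ATG TAG ACT AAC — ATG at 18, stop TAG at 81 → 66 nt; ATG at 78, stop TAG at 81 → 6 nt.
Frame -1: GTT AGT CTA CAT GTT GCG CTC ATA AGC TAA GGG CCG AGG TAA ATT AAT GAT CTC ACT GTC AAT GCA TGT CAT ATC TCA GTT TGC TCG — no ATG→stop ORF.
Frame -2: TTA GTC TAC ATG TTG CGC TCA TAA GCT AAG GGC CGA GGT AAA TTA ATG ATC TCA CTG TCA ATG CAT GTC ATA TCT CAG TTT GCT CGC — ATG at 11, stop TAA at 23 → 15 nt.
Frame -3: TAG TCT ACA TGT TGC GCT CAT AAG CTA AGG GCC GAG GTA AAT TAA TGA TCT CAC TGT CAA TGC ATG TCA TAT CTC AGT TTG CTC GCC — no ATG→stop ORF.
Forward-strand max 66 nt; reverse-strand max 15 nt. The forward strand has the longer ORF.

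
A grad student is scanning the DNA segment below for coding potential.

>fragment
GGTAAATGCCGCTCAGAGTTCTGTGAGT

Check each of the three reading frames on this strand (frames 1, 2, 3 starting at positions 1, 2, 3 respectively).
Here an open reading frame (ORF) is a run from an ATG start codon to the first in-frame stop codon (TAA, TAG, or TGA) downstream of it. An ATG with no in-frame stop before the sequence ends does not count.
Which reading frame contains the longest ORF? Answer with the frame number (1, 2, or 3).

3

Frame 1: GGT AAA TGC CGC TCA GAG TTC TGT GAG — no ATG→stop ORF.
Frame 2: GTA AAT GCC GCT CAG AGT TCT GTG AGT — no ATG→stop ORF.
Frame 3: TAA ATG CCG CTC AGA GTT CTG TGA — ATG at 6, stop TGA at 24 → 21 nt.
Longest ORF is 21 nt in frame 3 (positions 6–26).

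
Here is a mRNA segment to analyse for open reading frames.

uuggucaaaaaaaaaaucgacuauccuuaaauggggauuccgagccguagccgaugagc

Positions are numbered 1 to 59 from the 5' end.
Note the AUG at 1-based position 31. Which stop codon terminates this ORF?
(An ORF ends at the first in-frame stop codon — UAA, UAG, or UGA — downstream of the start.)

UGA

Codons from position 31: AUG (31–33), GGG (34–36), AUU (37–39), CCG (40–42), AGC (43–45), CGU (46–48), AGC (49–51), CGA (52–54), UGA (55–57).
The first in-frame stop codon is UGA.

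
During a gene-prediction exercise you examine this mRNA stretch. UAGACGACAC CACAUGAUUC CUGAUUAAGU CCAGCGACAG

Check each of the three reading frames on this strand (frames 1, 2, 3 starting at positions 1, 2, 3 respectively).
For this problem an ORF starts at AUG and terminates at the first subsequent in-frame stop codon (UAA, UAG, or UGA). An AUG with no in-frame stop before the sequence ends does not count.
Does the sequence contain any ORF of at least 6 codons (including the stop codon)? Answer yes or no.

no

Frame 1: UAG ACG ACA CCA CAU GAU UCC UGA UUA AGU CCA GCG ACA — no AUG→stop ORF.
Frame 2: AGA CGA CAC CAC AUG AUU CCU GAU UAA GUC CAG CGA CAG — AUG at 14, stop UAA at 26 → 15 nt.
Frame 3: GAC GAC ACC ACA UGA UUC CUG AUU AAG UCC AGC GAC — no AUG→stop ORF.
Largest ORF found is 5 codons < 6, so no.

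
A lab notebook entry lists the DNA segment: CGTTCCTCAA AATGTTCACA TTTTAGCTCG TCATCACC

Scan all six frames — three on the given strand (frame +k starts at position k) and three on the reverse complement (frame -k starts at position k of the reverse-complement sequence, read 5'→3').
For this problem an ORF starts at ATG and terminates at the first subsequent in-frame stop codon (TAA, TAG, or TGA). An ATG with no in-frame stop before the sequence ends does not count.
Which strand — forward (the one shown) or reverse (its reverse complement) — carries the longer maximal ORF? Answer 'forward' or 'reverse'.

Reverse complement (5'→3'): GGTGATGACGAGCTAAAATGTGAACATTTTGAGGAACG
Frame +1: CGT TCC TCA AAA TGT TCA CAT TTT AGC TCG TCA TCA — no ATG→stop ORF.
Frame +2: GTT CCT CAA AAT GTT CAC ATT TTA GCT CGT CAT CAC — no ATG→stop ORF.
Frame +3: TTC CTC AAA ATG TTC ACA TTT TAG CTC GTC ATC ACC — ATG at 12, stop TAG at 24 → 15 nt.
Frame -1: GGT GAT GAC GAG CTA AAA TGT GAA CAT TTT GAG GAA — no ATG→stop ORF.
Frame -2: GTG ATG ACG AGC TAA AAT GTG AAC ATT TTG AGG AAC — ATG at 5, stop TAA at 14 → 12 nt.
Frame -3: TGA TGA CGA GCT AAA ATG TGA ACA TTT TGA GGA ACG — ATG at 18, stop TGA at 21 → 6 nt.
Forward-strand max 15 nt; reverse-strand max 12 nt. The forward strand has the longer ORF.

forward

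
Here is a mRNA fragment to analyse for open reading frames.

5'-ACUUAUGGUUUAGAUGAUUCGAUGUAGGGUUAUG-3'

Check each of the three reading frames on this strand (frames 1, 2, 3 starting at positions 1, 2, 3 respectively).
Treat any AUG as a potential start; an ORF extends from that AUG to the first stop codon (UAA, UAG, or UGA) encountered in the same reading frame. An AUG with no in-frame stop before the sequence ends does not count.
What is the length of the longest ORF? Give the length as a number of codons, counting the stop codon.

Frame 1: ACU UAU GGU UUA GAU GAU UCG AUG UAG GGU UAU — AUG at 22, stop UAG at 25 → 6 nt.
Frame 2: CUU AUG GUU UAG AUG AUU CGA UGU AGG GUU AUG — AUG at 5, stop UAG at 11 → 9 nt.
Frame 3: UUA UGG UUU AGA UGA UUC GAU GUA GGG UUA — no AUG→stop ORF.
Longest: frame 2, positions 5–13, 9 nt = 3 codons = 2 aa. → 3 codons.

3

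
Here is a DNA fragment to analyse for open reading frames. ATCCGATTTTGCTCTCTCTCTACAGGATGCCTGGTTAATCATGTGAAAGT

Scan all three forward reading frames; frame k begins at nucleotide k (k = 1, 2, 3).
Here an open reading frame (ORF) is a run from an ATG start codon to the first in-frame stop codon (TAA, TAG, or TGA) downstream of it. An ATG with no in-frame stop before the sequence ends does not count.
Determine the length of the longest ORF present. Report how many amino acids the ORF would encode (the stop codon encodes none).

Frame 1: ATC CGA TTT TGC TCT CTC TCT ACA GGA TGC CTG GTT AAT CAT GTG AAA — no ATG→stop ORF.
Frame 2: TCC GAT TTT GCT CTC TCT CTA CAG GAT GCC TGG TTA ATC ATG TGA AAG — ATG at 41, stop TGA at 44 → 6 nt.
Frame 3: CCG ATT TTG CTC TCT CTC TAC AGG ATG CCT GGT TAA TCA TGT GAA AGT — ATG at 27, stop TAA at 36 → 12 nt.
Longest: frame 3, positions 27–38, 12 nt = 4 codons = 3 aa. → 3 amino acids.

3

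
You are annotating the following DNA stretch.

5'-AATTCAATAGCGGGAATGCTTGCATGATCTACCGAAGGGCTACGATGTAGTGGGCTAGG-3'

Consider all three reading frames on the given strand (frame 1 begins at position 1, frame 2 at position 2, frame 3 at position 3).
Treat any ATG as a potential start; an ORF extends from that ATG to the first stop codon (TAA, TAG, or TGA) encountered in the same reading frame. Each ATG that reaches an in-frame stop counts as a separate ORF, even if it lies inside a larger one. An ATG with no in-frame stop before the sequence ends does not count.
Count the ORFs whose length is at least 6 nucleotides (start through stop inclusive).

3

Frame 1: AAT TCA ATA GCG GGA ATG CTT GCA TGA TCT ACC GAA GGG CTA CGA TGT AGT GGG CTA — ATG at 16, stop TGA at 25 → 12 nt.
Frame 2: ATT CAA TAG CGG GAA TGC TTG CAT GAT CTA CCG AAG GGC TAC GAT GTA GTG GGC TAG — no ATG→stop ORF.
Frame 3: TTC AAT AGC GGG AAT GCT TGC ATG ATC TAC CGA AGG GCT ACG ATG TAG TGG GCT AGG — ATG at 24, stop TAG at 48 → 27 nt; ATG at 45, stop TAG at 48 → 6 nt.
ORFs ≥ 6 nucleotides: frame 1 16–27 (12 nucleotides), frame 3 24–50 (27 nucleotides), frame 3 45–50 (6 nucleotides). Count = 3.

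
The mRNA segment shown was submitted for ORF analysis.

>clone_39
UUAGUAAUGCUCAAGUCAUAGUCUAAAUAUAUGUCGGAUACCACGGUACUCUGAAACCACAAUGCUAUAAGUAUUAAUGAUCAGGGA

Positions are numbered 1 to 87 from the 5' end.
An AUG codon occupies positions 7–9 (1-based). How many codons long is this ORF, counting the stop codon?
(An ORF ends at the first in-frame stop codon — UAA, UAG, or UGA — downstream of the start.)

5

Codons from position 7: AUG (7–9), CUC (10–12), AAG (13–15), UCA (16–18), UAG (19–21).
UAG is the first in-frame stop; that's 5 codons including the stop.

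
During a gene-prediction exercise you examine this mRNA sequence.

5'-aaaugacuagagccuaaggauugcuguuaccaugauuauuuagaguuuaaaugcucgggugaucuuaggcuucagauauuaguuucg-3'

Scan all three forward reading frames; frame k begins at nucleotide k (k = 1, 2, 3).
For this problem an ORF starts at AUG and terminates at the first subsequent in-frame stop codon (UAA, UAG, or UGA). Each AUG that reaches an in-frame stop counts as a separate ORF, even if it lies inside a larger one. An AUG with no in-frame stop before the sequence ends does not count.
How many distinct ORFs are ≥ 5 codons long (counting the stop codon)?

1

Frame 1: AAA UGA CUA GAG CCU AAG GAU UGC UGU UAC CAU GAU UAU UUA GAG UUU AAA UGC UCG GGU GAU CUU AGG CUU CAG AUA UUA GUU UCG — no AUG→stop ORF.
Frame 2: AAU GAC UAG AGC CUA AGG AUU GCU GUU ACC AUG AUU AUU UAG AGU UUA AAU GCU CGG GUG AUC UUA GGC UUC AGA UAU UAG UUU — AUG at 32, stop UAG at 41 → 12 nt.
Frame 3: AUG ACU AGA GCC UAA GGA UUG CUG UUA CCA UGA UUA UUU AGA GUU UAA AUG CUC GGG UGA UCU UAG GCU UCA GAU AUU AGU UUC — AUG at 3, stop UAA at 15 → 15 nt; AUG at 51, stop UGA at 60 → 12 nt.
ORFs ≥ 5 codons: frame 3 3–17 (5 codons). Count = 1.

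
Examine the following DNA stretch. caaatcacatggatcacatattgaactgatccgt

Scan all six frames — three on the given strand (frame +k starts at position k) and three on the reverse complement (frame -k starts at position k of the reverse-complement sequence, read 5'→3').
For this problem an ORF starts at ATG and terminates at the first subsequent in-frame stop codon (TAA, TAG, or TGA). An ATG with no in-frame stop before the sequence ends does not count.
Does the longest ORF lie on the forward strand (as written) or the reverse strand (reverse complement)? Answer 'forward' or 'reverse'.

forward

Reverse complement (5'→3'): ACGGATCAGTTCAATATGTGATCCATGTGATTTG
Frame +1: CAA ATC ACA TGG ATC ACA TAT TGA ACT GAT CCG — no ATG→stop ORF.
Frame +2: AAA TCA CAT GGA TCA CAT ATT GAA CTG ATC CGT — no ATG→stop ORF.
Frame +3: AAT CAC ATG GAT CAC ATA TTG AAC TGA TCC — ATG at 9, stop TGA at 27 → 21 nt.
Frame -1: ACG GAT CAG TTC AAT ATG TGA TCC ATG TGA TTT — ATG at 16, stop TGA at 19 → 6 nt; ATG at 25, stop TGA at 28 → 6 nt.
Frame -2: CGG ATC AGT TCA ATA TGT GAT CCA TGT GAT TTG — no ATG→stop ORF.
Frame -3: GGA TCA GTT CAA TAT GTG ATC CAT GTG ATT — no ATG→stop ORF.
Forward-strand max 21 nt; reverse-strand max 6 nt. The forward strand has the longer ORF.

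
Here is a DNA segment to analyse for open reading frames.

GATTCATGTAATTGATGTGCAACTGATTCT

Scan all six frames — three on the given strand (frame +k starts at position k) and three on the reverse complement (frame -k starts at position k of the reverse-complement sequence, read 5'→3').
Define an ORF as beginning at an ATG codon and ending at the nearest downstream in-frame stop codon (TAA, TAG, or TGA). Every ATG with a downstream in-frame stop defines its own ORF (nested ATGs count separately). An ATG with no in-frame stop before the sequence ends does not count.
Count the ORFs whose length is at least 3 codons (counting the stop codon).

Reverse complement (5'→3'): AGAATCAGTTGCACATCAATTACATGAATC
Frame +1: GAT TCA TGT AAT TGA TGT GCA ACT GAT TCT — no ATG→stop ORF.
Frame +2: ATT CAT GTA ATT GAT GTG CAA CTG ATT — no ATG→stop ORF.
Frame +3: TTC ATG TAA TTG ATG TGC AAC TGA TTC — ATG at 6, stop TAA at 9 → 6 nt; ATG at 15, stop TGA at 24 → 12 nt.
Frame -1: AGA ATC AGT TGC ACA TCA ATT ACA TGA ATC — no ATG→stop ORF.
Frame -2: GAA TCA GTT GCA CAT CAA TTA CAT GAA — no ATG→stop ORF.
Frame -3: AAT CAG TTG CAC ATC AAT TAC ATG AAT — no ATG→stop ORF.
ORFs ≥ 3 codons: frame +3 15–26 (4 codons). Count = 1.

1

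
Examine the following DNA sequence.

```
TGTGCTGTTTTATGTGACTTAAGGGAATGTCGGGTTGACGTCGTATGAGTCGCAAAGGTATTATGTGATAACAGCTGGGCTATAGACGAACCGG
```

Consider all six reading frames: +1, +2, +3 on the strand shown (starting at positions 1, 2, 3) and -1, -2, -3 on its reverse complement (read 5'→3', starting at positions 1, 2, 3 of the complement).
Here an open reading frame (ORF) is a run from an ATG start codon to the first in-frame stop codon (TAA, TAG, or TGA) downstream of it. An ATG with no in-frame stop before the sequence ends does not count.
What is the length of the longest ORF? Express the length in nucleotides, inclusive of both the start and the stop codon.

Reverse complement (5'→3'): CCGGTTCGTCTATAGCCCAGCTGTTATCACATAATACCTTTGCGACTCATACGACGTCAACCCGACATTCCCTTAAGTCACATAAAACAGCACA
Frame +1: TGT GCT GTT TTA TGT GAC TTA AGG GAA TGT CGG GTT GAC GTC GTA TGA GTC GCA AAG GTA TTA TGT GAT AAC AGC TGG GCT ATA GAC GAA CCG — no ATG→stop ORF.
Frame +2: GTG CTG TTT TAT GTG ACT TAA GGG AAT GTC GGG TTG ACG TCG TAT GAG TCG CAA AGG TAT TAT GTG ATA ACA GCT GGG CTA TAG ACG AAC CGG — no ATG→stop ORF.
Frame +3: TGC TGT TTT ATG TGA CTT AAG GGA ATG TCG GGT TGA CGT CGT ATG AGT CGC AAA GGT ATT ATG TGA TAA CAG CTG GGC TAT AGA CGA ACC — ATG at 12, stop TGA at 15 → 6 nt; ATG at 27, stop TGA at 36 → 12 nt; ATG at 45, stop TGA at 66 → 24 nt; ATG at 63, stop TGA at 66 → 6 nt.
Frame -1: CCG GTT CGT CTA TAG CCC AGC TGT TAT CAC ATA ATA CCT TTG CGA CTC ATA CGA CGT CAA CCC GAC ATT CCC TTA AGT CAC ATA AAA CAG CAC — no ATG→stop ORF.
Frame -2: CGG TTC GTC TAT AGC CCA GCT GTT ATC ACA TAA TAC CTT TGC GAC TCA TAC GAC GTC AAC CCG ACA TTC CCT TAA GTC ACA TAA AAC AGC ACA — no ATG→stop ORF.
Frame -3: GGT TCG TCT ATA GCC CAG CTG TTA TCA CAT AAT ACC TTT GCG ACT CAT ACG ACG TCA ACC CGA CAT TCC CTT AAG TCA CAT AAA ACA GCA — no ATG→stop ORF.
Longest: frame +3, positions 45–68, 24 nt = 8 codons = 7 aa. → 24 nucleotides.

24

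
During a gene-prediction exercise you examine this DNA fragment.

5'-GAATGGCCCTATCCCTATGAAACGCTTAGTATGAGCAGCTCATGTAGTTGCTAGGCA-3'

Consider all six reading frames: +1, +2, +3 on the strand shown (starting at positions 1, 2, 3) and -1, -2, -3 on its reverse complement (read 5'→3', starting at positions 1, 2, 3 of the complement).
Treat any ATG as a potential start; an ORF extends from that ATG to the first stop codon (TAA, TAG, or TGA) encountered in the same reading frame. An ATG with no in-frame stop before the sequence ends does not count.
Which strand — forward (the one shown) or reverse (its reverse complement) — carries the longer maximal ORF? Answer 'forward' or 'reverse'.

Reverse complement (5'→3'): TGCCTAGCAACTACATGAGCTGCTCATACTAAGCGTTTCATAGGGATAGGGCCATTC
Frame +1: GAA TGG CCC TAT CCC TAT GAA ACG CTT AGT ATG AGC AGC TCA TGT AGT TGC TAG GCA — ATG at 31, stop TAG at 52 → 24 nt.
Frame +2: AAT GGC CCT ATC CCT ATG AAA CGC TTA GTA TGA GCA GCT CAT GTA GTT GCT AGG — ATG at 17, stop TGA at 32 → 18 nt.
Frame +3: ATG GCC CTA TCC CTA TGA AAC GCT TAG TAT GAG CAG CTC ATG TAG TTG CTA GGC — ATG at 3, stop TGA at 18 → 18 nt; ATG at 42, stop TAG at 45 → 6 nt.
Frame -1: TGC CTA GCA ACT ACA TGA GCT GCT CAT ACT AAG CGT TTC ATA GGG ATA GGG CCA TTC — no ATG→stop ORF.
Frame -2: GCC TAG CAA CTA CAT GAG CTG CTC ATA CTA AGC GTT TCA TAG GGA TAG GGC CAT — no ATG→stop ORF.
Frame -3: CCT AGC AAC TAC ATG AGC TGC TCA TAC TAA GCG TTT CAT AGG GAT AGG GCC ATT — ATG at 15, stop TAA at 30 → 18 nt.
Forward-strand max 24 nt; reverse-strand max 18 nt. The forward strand has the longer ORF.

forward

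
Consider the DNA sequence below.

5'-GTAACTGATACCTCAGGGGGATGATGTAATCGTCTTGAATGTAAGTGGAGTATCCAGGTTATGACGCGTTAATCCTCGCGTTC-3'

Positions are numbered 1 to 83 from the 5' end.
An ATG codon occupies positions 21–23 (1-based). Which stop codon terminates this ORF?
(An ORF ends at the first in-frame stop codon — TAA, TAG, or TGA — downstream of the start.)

Codons from position 21: ATG (21–23), ATG (24–26), TAA (27–29).
The first in-frame stop codon is TAA.

TAA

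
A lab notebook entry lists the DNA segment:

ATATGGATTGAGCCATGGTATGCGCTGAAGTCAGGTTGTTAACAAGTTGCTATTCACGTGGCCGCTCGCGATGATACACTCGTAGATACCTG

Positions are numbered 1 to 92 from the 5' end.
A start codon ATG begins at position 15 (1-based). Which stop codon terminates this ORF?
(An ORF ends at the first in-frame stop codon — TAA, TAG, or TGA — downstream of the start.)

Codons from position 15: ATG (15–17), GTA (18–20), TGC (21–23), GCT (24–26), GAA (27–29), GTC (30–32), AGG (33–35), TTG (36–38), TTA (39–41), ACA (42–44), AGT (45–47), TGC (48–50), TAT (51–53), TCA (54–56), CGT (57–59), GGC (60–62), CGC (63–65), TCG (66–68), CGA (69–71), TGA (72–74).
The first in-frame stop codon is TGA.

TGA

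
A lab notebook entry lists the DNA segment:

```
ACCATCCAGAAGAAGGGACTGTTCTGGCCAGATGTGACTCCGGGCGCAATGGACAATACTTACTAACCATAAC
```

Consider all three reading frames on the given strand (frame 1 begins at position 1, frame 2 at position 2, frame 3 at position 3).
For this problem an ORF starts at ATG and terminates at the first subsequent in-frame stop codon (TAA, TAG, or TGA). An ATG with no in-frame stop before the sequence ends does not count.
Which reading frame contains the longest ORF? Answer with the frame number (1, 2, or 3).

Frame 1: ACC ATC CAG AAG AAG GGA CTG TTC TGG CCA GAT GTG ACT CCG GGC GCA ATG GAC AAT ACT TAC TAA CCA TAA — ATG at 49, stop TAA at 64 → 18 nt.
Frame 2: CCA TCC AGA AGA AGG GAC TGT TCT GGC CAG ATG TGA CTC CGG GCG CAA TGG ACA ATA CTT ACT AAC CAT AAC — ATG at 32, stop TGA at 35 → 6 nt.
Frame 3: CAT CCA GAA GAA GGG ACT GTT CTG GCC AGA TGT GAC TCC GGG CGC AAT GGA CAA TAC TTA CTA ACC ATA — no ATG→stop ORF.
Longest ORF is 18 nt in frame 1 (positions 49–66).

1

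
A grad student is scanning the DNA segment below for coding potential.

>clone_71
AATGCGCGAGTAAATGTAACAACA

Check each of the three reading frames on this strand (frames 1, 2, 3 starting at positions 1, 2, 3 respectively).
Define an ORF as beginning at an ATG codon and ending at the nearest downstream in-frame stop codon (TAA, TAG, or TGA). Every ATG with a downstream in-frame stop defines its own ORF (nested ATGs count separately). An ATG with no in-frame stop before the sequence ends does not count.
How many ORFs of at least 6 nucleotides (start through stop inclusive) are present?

Frame 1: AAT GCG CGA GTA AAT GTA ACA ACA — no ATG→stop ORF.
Frame 2: ATG CGC GAG TAA ATG TAA CAA — ATG at 2, stop TAA at 11 → 12 nt; ATG at 14, stop TAA at 17 → 6 nt.
Frame 3: TGC GCG AGT AAA TGT AAC AAC — no ATG→stop ORF.
ORFs ≥ 6 nucleotides: frame 2 2–13 (12 nucleotides), frame 2 14–19 (6 nucleotides). Count = 2.

2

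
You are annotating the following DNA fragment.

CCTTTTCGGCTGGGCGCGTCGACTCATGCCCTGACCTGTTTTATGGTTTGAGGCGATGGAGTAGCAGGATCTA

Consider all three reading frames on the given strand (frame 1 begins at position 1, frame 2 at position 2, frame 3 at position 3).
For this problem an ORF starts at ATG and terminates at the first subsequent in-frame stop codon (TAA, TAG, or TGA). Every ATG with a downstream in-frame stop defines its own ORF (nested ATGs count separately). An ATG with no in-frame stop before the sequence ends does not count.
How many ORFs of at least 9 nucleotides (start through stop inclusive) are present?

3

Frame 1: CCT TTT CGG CTG GGC GCG TCG ACT CAT GCC CTG ACC TGT TTT ATG GTT TGA GGC GAT GGA GTA GCA GGA TCT — ATG at 43, stop TGA at 49 → 9 nt.
Frame 2: CTT TTC GGC TGG GCG CGT CGA CTC ATG CCC TGA CCT GTT TTA TGG TTT GAG GCG ATG GAG TAG CAG GAT CTA — ATG at 26, stop TGA at 32 → 9 nt; ATG at 56, stop TAG at 62 → 9 nt.
Frame 3: TTT TCG GCT GGG CGC GTC GAC TCA TGC CCT GAC CTG TTT TAT GGT TTG AGG CGA TGG AGT AGC AGG ATC — no ATG→stop ORF.
ORFs ≥ 9 nucleotides: frame 1 43–51 (9 nucleotides), frame 2 26–34 (9 nucleotides), frame 2 56–64 (9 nucleotides). Count = 3.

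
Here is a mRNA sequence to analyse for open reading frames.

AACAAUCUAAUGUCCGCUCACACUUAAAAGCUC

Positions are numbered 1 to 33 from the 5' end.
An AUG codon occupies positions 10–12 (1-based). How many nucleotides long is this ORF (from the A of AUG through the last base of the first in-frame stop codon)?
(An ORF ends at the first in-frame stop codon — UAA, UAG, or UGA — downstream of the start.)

18

Codons from position 10: AUG (10–12), UCC (13–15), GCU (16–18), CAC (19–21), ACU (22–24), UAA (25–27).
UAA is the first in-frame stop; ORF spans 10–27, 18 nucleotides.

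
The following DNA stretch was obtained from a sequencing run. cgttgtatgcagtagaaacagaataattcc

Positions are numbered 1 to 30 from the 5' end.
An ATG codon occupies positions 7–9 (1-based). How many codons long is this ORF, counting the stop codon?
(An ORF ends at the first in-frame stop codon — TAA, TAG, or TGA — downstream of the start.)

3

Codons from position 7: ATG (7–9), CAG (10–12), TAG (13–15).
TAG is the first in-frame stop; that's 3 codons including the stop.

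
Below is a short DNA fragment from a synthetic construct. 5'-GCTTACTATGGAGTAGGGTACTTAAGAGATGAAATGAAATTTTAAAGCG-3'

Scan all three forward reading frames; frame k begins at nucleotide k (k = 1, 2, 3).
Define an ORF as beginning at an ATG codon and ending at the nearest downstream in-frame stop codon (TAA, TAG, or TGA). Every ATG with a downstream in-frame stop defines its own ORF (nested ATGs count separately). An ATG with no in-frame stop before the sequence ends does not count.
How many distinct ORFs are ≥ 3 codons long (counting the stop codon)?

Frame 1: GCT TAC TAT GGA GTA GGG TAC TTA AGA GAT GAA ATG AAA TTT TAA AGC — ATG at 34, stop TAA at 43 → 12 nt.
Frame 2: CTT ACT ATG GAG TAG GGT ACT TAA GAG ATG AAA TGA AAT TTT AAA GCG — ATG at 8, stop TAG at 14 → 9 nt; ATG at 29, stop TGA at 35 → 9 nt.
Frame 3: TTA CTA TGG AGT AGG GTA CTT AAG AGA TGA AAT GAA ATT TTA AAG — no ATG→stop ORF.
ORFs ≥ 3 codons: frame 1 34–45 (4 codons), frame 2 8–16 (3 codons), frame 2 29–37 (3 codons). Count = 3.

3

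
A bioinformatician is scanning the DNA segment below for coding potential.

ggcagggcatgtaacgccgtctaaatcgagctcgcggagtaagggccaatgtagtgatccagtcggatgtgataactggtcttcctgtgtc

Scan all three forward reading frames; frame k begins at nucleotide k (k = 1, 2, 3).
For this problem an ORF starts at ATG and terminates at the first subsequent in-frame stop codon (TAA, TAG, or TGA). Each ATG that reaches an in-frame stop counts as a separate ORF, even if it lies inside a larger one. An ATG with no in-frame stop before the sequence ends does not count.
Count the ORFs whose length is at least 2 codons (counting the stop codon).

Frame 1: GGC AGG GCA TGT AAC GCC GTC TAA ATC GAG CTC GCG GAG TAA GGG CCA ATG TAG TGA TCC AGT CGG ATG TGA TAA CTG GTC TTC CTG TGT — ATG at 49, stop TAG at 52 → 6 nt; ATG at 67, stop TGA at 70 → 6 nt.
Frame 2: GCA GGG CAT GTA ACG CCG TCT AAA TCG AGC TCG CGG AGT AAG GGC CAA TGT AGT GAT CCA GTC GGA TGT GAT AAC TGG TCT TCC TGT GTC — no ATG→stop ORF.
Frame 3: CAG GGC ATG TAA CGC CGT CTA AAT CGA GCT CGC GGA GTA AGG GCC AAT GTA GTG ATC CAG TCG GAT GTG ATA ACT GGT CTT CCT GTG — ATG at 9, stop TAA at 12 → 6 nt.
ORFs ≥ 2 codons: frame 1 49–54 (2 codons), frame 1 67–72 (2 codons), frame 3 9–14 (2 codons). Count = 3.

3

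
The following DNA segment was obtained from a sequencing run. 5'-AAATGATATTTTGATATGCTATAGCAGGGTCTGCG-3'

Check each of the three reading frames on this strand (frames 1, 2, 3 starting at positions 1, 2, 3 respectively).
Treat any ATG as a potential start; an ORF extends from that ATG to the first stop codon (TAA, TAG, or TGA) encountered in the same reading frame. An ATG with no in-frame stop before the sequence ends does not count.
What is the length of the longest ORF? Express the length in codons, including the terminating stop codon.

Frame 1: AAA TGA TAT TTT GAT ATG CTA TAG CAG GGT CTG — ATG at 16, stop TAG at 22 → 9 nt.
Frame 2: AAT GAT ATT TTG ATA TGC TAT AGC AGG GTC TGC — no ATG→stop ORF.
Frame 3: ATG ATA TTT TGA TAT GCT ATA GCA GGG TCT GCG — ATG at 3, stop TGA at 12 → 12 nt.
Longest: frame 3, positions 3–14, 12 nt = 4 codons = 3 aa. → 4 codons.

4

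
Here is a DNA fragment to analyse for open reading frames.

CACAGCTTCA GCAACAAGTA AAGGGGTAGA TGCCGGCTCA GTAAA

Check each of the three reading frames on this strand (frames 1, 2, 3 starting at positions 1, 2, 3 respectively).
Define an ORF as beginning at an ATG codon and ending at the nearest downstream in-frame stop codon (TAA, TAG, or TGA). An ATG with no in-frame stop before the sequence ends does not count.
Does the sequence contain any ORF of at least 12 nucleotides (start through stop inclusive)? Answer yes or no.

Frame 1: CAC AGC TTC AGC AAC AAG TAA AGG GGT AGA TGC CGG CTC AGT AAA — no ATG→stop ORF.
Frame 2: ACA GCT TCA GCA ACA AGT AAA GGG GTA GAT GCC GGC TCA GTA — no ATG→stop ORF.
Frame 3: CAG CTT CAG CAA CAA GTA AAG GGG TAG ATG CCG GCT CAG TAA — ATG at 30, stop TAA at 42 → 15 nt.
Frame 3 has an ORF of 15 nucleotides (positions 30–44) ≥ 12, so yes.

yes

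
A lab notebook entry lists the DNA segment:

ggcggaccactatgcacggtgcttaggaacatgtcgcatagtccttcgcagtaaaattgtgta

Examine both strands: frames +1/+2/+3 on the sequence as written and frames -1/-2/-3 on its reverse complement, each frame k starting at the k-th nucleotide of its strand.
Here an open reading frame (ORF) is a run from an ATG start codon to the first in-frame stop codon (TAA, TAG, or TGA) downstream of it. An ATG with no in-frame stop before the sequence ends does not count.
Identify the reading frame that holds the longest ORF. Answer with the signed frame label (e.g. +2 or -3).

Reverse complement (5'→3'): TACACAATTTTACTGCGAAGGACTATGCGACATGTTCCTAAGCACCGTGCATAGTGGTCCGCC
Frame +1: GGC GGA CCA CTA TGC ACG GTG CTT AGG AAC ATG TCG CAT AGT CCT TCG CAG TAA AAT TGT GTA — ATG at 31, stop TAA at 52 → 24 nt.
Frame +2: GCG GAC CAC TAT GCA CGG TGC TTA GGA ACA TGT CGC ATA GTC CTT CGC AGT AAA ATT GTG — no ATG→stop ORF.
Frame +3: CGG ACC ACT ATG CAC GGT GCT TAG GAA CAT GTC GCA TAG TCC TTC GCA GTA AAA TTG TGT — ATG at 12, stop TAG at 24 → 15 nt.
Frame -1: TAC ACA ATT TTA CTG CGA AGG ACT ATG CGA CAT GTT CCT AAG CAC CGT GCA TAG TGG TCC GCC — ATG at 25, stop TAG at 52 → 30 nt.
Frame -2: ACA CAA TTT TAC TGC GAA GGA CTA TGC GAC ATG TTC CTA AGC ACC GTG CAT AGT GGT CCG — no ATG→stop ORF.
Frame -3: CAC AAT TTT ACT GCG AAG GAC TAT GCG ACA TGT TCC TAA GCA CCG TGC ATA GTG GTC CGC — no ATG→stop ORF.
Longest ORF is 30 nt in frame -1 (positions 25–54).

-1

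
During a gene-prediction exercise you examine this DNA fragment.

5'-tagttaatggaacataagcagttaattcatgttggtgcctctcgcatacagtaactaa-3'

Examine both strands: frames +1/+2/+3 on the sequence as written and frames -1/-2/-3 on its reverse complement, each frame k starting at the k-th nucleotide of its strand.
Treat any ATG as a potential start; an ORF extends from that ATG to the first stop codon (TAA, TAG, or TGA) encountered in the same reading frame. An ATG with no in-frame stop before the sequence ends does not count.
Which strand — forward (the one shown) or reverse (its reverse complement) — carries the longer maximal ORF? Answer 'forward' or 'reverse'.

forward

Reverse complement (5'→3'): TTAGTTACTGTATGCGAGAGGCACCAACATGAATTAACTGCTTATGTTCCATTAACTA
Frame +1: TAG TTA ATG GAA CAT AAG CAG TTA ATT CAT GTT GGT GCC TCT CGC ATA CAG TAA CTA — ATG at 7, stop TAA at 52 → 48 nt.
Frame +2: AGT TAA TGG AAC ATA AGC AGT TAA TTC ATG TTG GTG CCT CTC GCA TAC AGT AAC TAA — ATG at 29, stop TAA at 56 → 30 nt.
Frame +3: GTT AAT GGA ACA TAA GCA GTT AAT TCA TGT TGG TGC CTC TCG CAT ACA GTA ACT — no ATG→stop ORF.
Frame -1: TTA GTT ACT GTA TGC GAG AGG CAC CAA CAT GAA TTA ACT GCT TAT GTT CCA TTA ACT — no ATG→stop ORF.
Frame -2: TAG TTA CTG TAT GCG AGA GGC ACC AAC ATG AAT TAA CTG CTT ATG TTC CAT TAA CTA — ATG at 29, stop TAA at 35 → 9 nt; ATG at 44, stop TAA at 53 → 12 nt.
Frame -3: AGT TAC TGT ATG CGA GAG GCA CCA ACA TGA ATT AAC TGC TTA TGT TCC ATT AAC — ATG at 12, stop TGA at 30 → 21 nt.
Forward-strand max 48 nt; reverse-strand max 21 nt. The forward strand has the longer ORF.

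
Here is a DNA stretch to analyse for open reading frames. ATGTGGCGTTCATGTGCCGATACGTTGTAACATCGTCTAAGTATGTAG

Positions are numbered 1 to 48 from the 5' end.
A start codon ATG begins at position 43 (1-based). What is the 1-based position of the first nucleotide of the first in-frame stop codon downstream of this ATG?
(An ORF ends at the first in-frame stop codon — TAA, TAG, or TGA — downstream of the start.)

Codons from position 43: ATG (43–45), TAG (46–48).
TAG is a stop codon; it begins at position 46.

46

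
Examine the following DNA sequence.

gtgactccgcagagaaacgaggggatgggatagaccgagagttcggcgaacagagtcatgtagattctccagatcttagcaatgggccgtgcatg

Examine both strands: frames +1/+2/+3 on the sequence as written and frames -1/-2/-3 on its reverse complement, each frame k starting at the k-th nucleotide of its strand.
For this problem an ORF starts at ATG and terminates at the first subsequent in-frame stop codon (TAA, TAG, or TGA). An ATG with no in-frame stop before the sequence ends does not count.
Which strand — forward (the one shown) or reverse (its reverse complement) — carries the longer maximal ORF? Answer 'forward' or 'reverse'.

reverse

Reverse complement (5'→3'): CATGCACGGCCCATTGCTAAGATCTGGAGAATCTACATGACTCTGTTCGCCGAACTCTCGGTCTATCCCATCCCCTCGTTTCTCTGCGGAGTCAC
Frame +1: GTG ACT CCG CAG AGA AAC GAG GGG ATG GGA TAG ACC GAG AGT TCG GCG AAC AGA GTC ATG TAG ATT CTC CAG ATC TTA GCA ATG GGC CGT GCA — ATG at 25, stop TAG at 31 → 9 nt; ATG at 58, stop TAG at 61 → 6 nt.
Frame +2: TGA CTC CGC AGA GAA ACG AGG GGA TGG GAT AGA CCG AGA GTT CGG CGA ACA GAG TCA TGT AGA TTC TCC AGA TCT TAG CAA TGG GCC GTG CAT — no ATG→stop ORF.
Frame +3: GAC TCC GCA GAG AAA CGA GGG GAT GGG ATA GAC CGA GAG TTC GGC GAA CAG AGT CAT GTA GAT TCT CCA GAT CTT AGC AAT GGG CCG TGC ATG — no ATG→stop ORF.
Frame -1: CAT GCA CGG CCC ATT GCT AAG ATC TGG AGA ATC TAC ATG ACT CTG TTC GCC GAA CTC TCG GTC TAT CCC ATC CCC TCG TTT CTC TGC GGA GTC — no ATG→stop ORF.
Frame -2: ATG CAC GGC CCA TTG CTA AGA TCT GGA GAA TCT ACA TGA CTC TGT TCG CCG AAC TCT CGG TCT ATC CCA TCC CCT CGT TTC TCT GCG GAG TCA — ATG at 2, stop TGA at 38 → 39 nt.
Frame -3: TGC ACG GCC CAT TGC TAA GAT CTG GAG AAT CTA CAT GAC TCT GTT CGC CGA ACT CTC GGT CTA TCC CAT CCC CTC GTT TCT CTG CGG AGT CAC — no ATG→stop ORF.
Forward-strand max 9 nt; reverse-strand max 39 nt. The reverse strand has the longer ORF.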